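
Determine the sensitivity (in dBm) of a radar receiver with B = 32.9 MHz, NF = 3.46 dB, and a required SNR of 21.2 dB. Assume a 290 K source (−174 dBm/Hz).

−74.2 dBm

Sensitivity = −174 + 10 log₁₀(B) + NF + SNR_min
= −174 + 75.17 + 3.46 + 21.2
= −74.17 dBm → −74.2 dBm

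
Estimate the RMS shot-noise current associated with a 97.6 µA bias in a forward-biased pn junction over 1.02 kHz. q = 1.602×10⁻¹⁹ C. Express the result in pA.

179 pA

I_n = √(2qI·B)
2qI·B = 2 × 1.602×10⁻¹⁹ × 9.76×10⁻⁵ × 1.02×10³ = 3.19×10⁻²⁰ A²
I_n = √(3.19×10⁻²⁰) = 1.79×10⁻¹⁰ A = 179 pA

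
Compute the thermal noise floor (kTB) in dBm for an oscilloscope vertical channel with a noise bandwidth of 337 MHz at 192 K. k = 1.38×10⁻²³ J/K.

P_n = kTB = 1.38×10⁻²³ × 192 × 3.37×10⁸ = 8.93×10⁻¹³ W
In dBm: 10 log₁₀(8.93×10⁻¹³ / 10⁻³) = −90.5 dBm

−90.5 dBm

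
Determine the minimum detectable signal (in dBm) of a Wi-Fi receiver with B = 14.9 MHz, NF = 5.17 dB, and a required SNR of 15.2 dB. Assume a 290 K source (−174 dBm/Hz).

Sensitivity = −174 + 10 log₁₀(B) + NF + SNR_min
= −174 + 71.73 + 5.17 + 15.2
= −81.90 dBm → −81.9 dBm

−81.9 dBm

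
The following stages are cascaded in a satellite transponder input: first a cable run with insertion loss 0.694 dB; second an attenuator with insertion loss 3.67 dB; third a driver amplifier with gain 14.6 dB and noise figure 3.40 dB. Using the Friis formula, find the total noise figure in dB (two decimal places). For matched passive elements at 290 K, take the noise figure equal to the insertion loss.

7.76 dB

Convert to linear (a loss of L dB is a gain of −L dB): F_i = 10^(NF_i/10), G_i = 10^(G_i,dB/10)
  Stage 1: F_1 = 10^(0.694/10) = 1.173, G_1 = 10^(−0.694/10) = 0.8523
  Stage 2: F_2 = 10^(3.67/10) = 2.328, G_2 = 10^(−3.67/10) = 0.4295
  Stage 3: F_3 = 10^(3.40/10) = 2.188, G_3 = 10^(14.6/10) = 28.84
Friis cascade:
  F = 1.173 + (2.328 − 1)/0.8523 + (2.188 − 1)/0.3661 = 5.976
NF = 10 log₁₀(5.976) = 7.76 dB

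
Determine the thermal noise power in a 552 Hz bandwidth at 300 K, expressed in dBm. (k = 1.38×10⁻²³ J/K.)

P_n = kTB = 1.38×10⁻²³ × 300 × 5.52×10² = 2.29×10⁻¹⁸ W
In dBm: 10 log₁₀(2.29×10⁻¹⁸ / 10⁻³) = −146.4 dBm

−146.4 dBm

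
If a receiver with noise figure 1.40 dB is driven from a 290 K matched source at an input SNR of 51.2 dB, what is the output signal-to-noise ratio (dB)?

49.80 dB

By definition F = SNR_in/SNR_out, so in dB: SNR_out = SNR_in − NF
SNR_out = 51.2 − 1.40 = 49.80 dB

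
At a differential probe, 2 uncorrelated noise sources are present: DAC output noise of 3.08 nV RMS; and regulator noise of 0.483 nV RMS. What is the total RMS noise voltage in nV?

Uncorrelated sources add in power (mean-square): V_tot = √(ΣV_i²)
V_tot = √[(3.08×10⁻⁹)² + (4.83×10⁻¹⁰)²] = 3.12×10⁻⁹ V = 3.12 nV

3.12 nV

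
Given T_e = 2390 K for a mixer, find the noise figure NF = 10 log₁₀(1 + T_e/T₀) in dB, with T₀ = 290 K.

9.66 dB

F = 1 + T_e/T₀ = 1 + 2390/290 = 9.24138
NF = 10 log₁₀(9.24138) = 9.66 dB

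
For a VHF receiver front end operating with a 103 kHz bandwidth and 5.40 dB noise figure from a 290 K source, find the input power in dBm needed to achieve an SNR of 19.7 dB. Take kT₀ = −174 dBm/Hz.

−98.8 dBm

Sensitivity = −174 + 10 log₁₀(B) + NF + SNR_min
= −174 + 50.13 + 5.40 + 19.7
= −98.77 dBm → −98.8 dBm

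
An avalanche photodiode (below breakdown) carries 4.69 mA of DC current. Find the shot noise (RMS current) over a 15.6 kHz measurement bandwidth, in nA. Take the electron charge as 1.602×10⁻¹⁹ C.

I_n = √(2qI·B)
2qI·B = 2 × 1.602×10⁻¹⁹ × 4.69×10⁻³ × 1.56×10⁴ = 2.34×10⁻¹⁷ A²
I_n = √(2.34×10⁻¹⁷) = 4.84×10⁻⁹ A = 4.84 nA

4.84 nA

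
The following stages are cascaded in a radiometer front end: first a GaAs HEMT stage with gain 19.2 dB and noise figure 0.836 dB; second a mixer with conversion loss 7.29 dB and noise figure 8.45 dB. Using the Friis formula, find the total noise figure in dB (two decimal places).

Convert to linear (a loss of L dB is a gain of −L dB): F_i = 10^(NF_i/10), G_i = 10^(G_i,dB/10)
  Stage 1: F_1 = 10^(0.836/10) = 1.212, G_1 = 10^(19.2/10) = 83.18
  Stage 2: F_2 = 10^(8.45/10) = 6.998, G_2 = 10^(−7.29/10) = 0.1866
Friis cascade:
  F = 1.212 + (6.998 − 1)/83.18 = 1.284
NF = 10 log₁₀(1.284) = 1.09 dB

1.09 dB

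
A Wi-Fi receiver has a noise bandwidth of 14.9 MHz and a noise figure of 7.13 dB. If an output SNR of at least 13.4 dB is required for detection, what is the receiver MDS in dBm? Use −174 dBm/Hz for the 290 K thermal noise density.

Sensitivity = −174 + 10 log₁₀(B) + NF + SNR_min
= −174 + 71.73 + 7.13 + 13.4
= −81.74 dBm → −81.7 dBm

−81.7 dBm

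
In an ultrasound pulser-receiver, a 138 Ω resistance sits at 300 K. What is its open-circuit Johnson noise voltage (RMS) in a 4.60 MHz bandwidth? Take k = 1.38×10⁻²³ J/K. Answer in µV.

V_n = √(4kTRB)
4kTRB = 4 × 1.38×10⁻²³ × 300 × 1.38×10² × 4.60×10⁶ = 1.05×10⁻¹¹ V²
V_n = √(1.05×10⁻¹¹) = 3.24×10⁻⁶ V = 3.24 µV

3.24 µV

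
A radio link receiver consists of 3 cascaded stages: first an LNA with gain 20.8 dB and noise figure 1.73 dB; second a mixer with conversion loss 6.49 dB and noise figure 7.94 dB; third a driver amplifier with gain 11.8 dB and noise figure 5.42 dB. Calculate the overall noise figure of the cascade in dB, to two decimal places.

Convert to linear (a loss of L dB is a gain of −L dB): F_i = 10^(NF_i/10), G_i = 10^(G_i,dB/10)
  Stage 1: F_1 = 10^(1.73/10) = 1.489, G_1 = 10^(20.8/10) = 120.2
  Stage 2: F_2 = 10^(7.94/10) = 6.223, G_2 = 10^(−6.49/10) = 0.2244
  Stage 3: F_3 = 10^(5.42/10) = 3.483, G_3 = 10^(11.8/10) = 15.14
Friis cascade:
  F = 1.489 + (6.223 − 1)/120.2 + (3.483 − 1)/26.98 = 1.625
NF = 10 log₁₀(1.625) = 2.11 dB

2.11 dB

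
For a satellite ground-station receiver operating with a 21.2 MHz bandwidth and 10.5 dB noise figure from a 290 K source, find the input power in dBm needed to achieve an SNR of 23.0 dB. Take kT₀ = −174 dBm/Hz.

Sensitivity = −174 + 10 log₁₀(B) + NF + SNR_min
= −174 + 73.26 + 10.5 + 23.0
= −67.24 dBm → −67.2 dBm

−67.2 dBm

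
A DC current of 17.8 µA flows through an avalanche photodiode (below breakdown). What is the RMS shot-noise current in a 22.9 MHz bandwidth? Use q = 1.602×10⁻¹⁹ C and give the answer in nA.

I_n = √(2qI·B)
2qI·B = 2 × 1.602×10⁻¹⁹ × 1.78×10⁻⁵ × 2.29×10⁷ = 1.31×10⁻¹⁶ A²
I_n = √(1.31×10⁻¹⁶) = 1.14×10⁻⁸ A = 11.4 nA

11.4 nA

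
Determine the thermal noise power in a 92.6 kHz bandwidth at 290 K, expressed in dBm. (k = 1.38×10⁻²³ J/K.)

P_n = kTB = 1.38×10⁻²³ × 290 × 9.26×10⁴ = 3.71×10⁻¹⁶ W
In dBm: 10 log₁₀(3.71×10⁻¹⁶ / 10⁻³) = −124.3 dBm

−124.3 dBm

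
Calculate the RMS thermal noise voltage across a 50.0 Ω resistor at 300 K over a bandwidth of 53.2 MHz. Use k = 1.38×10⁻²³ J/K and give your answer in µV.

6.64 µV

V_n = √(4kTRB)
4kTRB = 4 × 1.38×10⁻²³ × 300 × 5.00×10¹ × 5.32×10⁷ = 4.40×10⁻¹¹ V²
V_n = √(4.40×10⁻¹¹) = 6.64×10⁻⁶ V = 6.64 µV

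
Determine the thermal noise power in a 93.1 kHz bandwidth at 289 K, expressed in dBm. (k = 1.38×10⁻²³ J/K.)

−124.3 dBm

P_n = kTB = 1.38×10⁻²³ × 289 × 9.31×10⁴ = 3.71×10⁻¹⁶ W
In dBm: 10 log₁₀(3.71×10⁻¹⁶ / 10⁻³) = −124.3 dBm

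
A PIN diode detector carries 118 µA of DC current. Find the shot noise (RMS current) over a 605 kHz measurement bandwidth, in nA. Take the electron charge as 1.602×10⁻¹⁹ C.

4.78 nA

I_n = √(2qI·B)
2qI·B = 2 × 1.602×10⁻¹⁹ × 1.18×10⁻⁴ × 6.05×10⁵ = 2.29×10⁻¹⁷ A²
I_n = √(2.29×10⁻¹⁷) = 4.78×10⁻⁹ A = 4.78 nA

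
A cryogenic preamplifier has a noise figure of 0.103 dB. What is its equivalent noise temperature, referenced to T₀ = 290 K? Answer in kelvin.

F = 10^(0.103/10) = 1.024
T_e = (F − 1)·T₀ = (1.024 − 1) × 290 = 6.96 K

6.96 K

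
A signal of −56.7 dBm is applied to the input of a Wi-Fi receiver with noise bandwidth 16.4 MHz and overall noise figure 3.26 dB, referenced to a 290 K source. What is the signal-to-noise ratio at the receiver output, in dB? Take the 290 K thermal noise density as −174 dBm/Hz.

Noise floor: N = −174 + 10 log₁₀(B) + NF
10 log₁₀(1.64×10⁷) = 72.15 dB
N = −174 + 72.15 + 3.26 = −98.59 dBm
SNR = P_sig − N = −56.7 − (−98.59) = 41.89 dB → 41.9 dB

41.9 dB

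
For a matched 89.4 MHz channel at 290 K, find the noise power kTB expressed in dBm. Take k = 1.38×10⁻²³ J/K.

P_n = kTB = 1.38×10⁻²³ × 290 × 8.94×10⁷ = 3.58×10⁻¹³ W
In dBm: 10 log₁₀(3.58×10⁻¹³ / 10⁻³) = −94.5 dBm

−94.5 dBm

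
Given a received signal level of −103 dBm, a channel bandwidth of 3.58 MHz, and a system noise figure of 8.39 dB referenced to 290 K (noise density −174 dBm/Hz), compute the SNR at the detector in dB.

Noise floor: N = −174 + 10 log₁₀(B) + NF
10 log₁₀(3.58×10⁶) = 65.54 dB
N = −174 + 65.54 + 8.39 = −100.07 dBm
SNR = P_sig − N = −103 − (−100.07) = −2.93 dB → −2.9 dB

−2.9 dB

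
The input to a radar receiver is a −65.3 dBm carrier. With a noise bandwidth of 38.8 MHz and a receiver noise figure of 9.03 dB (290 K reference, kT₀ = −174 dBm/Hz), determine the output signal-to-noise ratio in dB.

Noise floor: N = −174 + 10 log₁₀(B) + NF
10 log₁₀(3.88×10⁷) = 75.89 dB
N = −174 + 75.89 + 9.03 = −89.08 dBm
SNR = P_sig − N = −65.3 − (−89.08) = 23.78 dB → 23.8 dB

23.8 dB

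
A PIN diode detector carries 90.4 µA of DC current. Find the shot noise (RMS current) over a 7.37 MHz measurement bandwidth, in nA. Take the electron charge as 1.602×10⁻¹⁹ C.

I_n = √(2qI·B)
2qI·B = 2 × 1.602×10⁻¹⁹ × 9.04×10⁻⁵ × 7.37×10⁶ = 2.13×10⁻¹⁶ A²
I_n = √(2.13×10⁻¹⁶) = 1.46×10⁻⁸ A = 14.6 nA

14.6 nA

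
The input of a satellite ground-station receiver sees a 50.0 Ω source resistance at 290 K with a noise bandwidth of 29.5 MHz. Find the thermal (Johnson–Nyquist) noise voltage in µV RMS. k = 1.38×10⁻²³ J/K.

4.86 µV

V_n = √(4kTRB)
4kTRB = 4 × 1.38×10⁻²³ × 290 × 5.00×10¹ × 2.95×10⁷ = 2.36×10⁻¹¹ V²
V_n = √(2.36×10⁻¹¹) = 4.86×10⁻⁶ V = 4.86 µV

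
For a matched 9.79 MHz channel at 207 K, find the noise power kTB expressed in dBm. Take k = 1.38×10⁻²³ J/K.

−105.5 dBm

P_n = kTB = 1.38×10⁻²³ × 207 × 9.79×10⁶ = 2.80×10⁻¹⁴ W
In dBm: 10 log₁₀(2.80×10⁻¹⁴ / 10⁻³) = −105.5 dBm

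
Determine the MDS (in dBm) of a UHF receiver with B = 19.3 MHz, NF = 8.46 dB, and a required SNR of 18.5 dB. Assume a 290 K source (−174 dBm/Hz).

Sensitivity = −174 + 10 log₁₀(B) + NF + SNR_min
= −174 + 72.86 + 8.46 + 18.5
= −74.18 dBm → −74.2 dBm

−74.2 dBm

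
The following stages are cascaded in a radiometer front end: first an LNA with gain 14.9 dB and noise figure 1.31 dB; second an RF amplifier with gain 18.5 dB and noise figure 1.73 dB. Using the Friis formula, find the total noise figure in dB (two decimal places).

1.36 dB

Convert to linear (a loss of L dB is a gain of −L dB): F_i = 10^(NF_i/10), G_i = 10^(G_i,dB/10)
  Stage 1: F_1 = 10^(1.31/10) = 1.352, G_1 = 10^(14.9/10) = 30.90
  Stage 2: F_2 = 10^(1.73/10) = 1.489, G_2 = 10^(18.5/10) = 70.79
Friis cascade:
  F = 1.352 + (1.489 − 1)/30.90 = 1.368
NF = 10 log₁₀(1.368) = 1.36 dB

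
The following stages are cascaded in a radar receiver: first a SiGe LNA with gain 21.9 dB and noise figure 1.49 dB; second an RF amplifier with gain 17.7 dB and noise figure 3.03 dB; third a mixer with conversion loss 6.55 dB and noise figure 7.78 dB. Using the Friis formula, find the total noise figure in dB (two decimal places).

1.51 dB

Convert to linear (a loss of L dB is a gain of −L dB): F_i = 10^(NF_i/10), G_i = 10^(G_i,dB/10)
  Stage 1: F_1 = 10^(1.49/10) = 1.409, G_1 = 10^(21.9/10) = 154.9
  Stage 2: F_2 = 10^(3.03/10) = 2.009, G_2 = 10^(17.7/10) = 58.88
  Stage 3: F_3 = 10^(7.78/10) = 5.998, G_3 = 10^(−6.55/10) = 0.2213
Friis cascade:
  F = 1.409 + (2.009 − 1)/154.9 + (5.998 − 1)/9120 = 1.416
NF = 10 log₁₀(1.416) = 1.51 dB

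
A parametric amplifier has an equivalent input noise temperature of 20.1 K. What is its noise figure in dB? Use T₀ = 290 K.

0.291 dB

F = 1 + T_e/T₀ = 1 + 20.1/290 = 1.06931
NF = 10 log₁₀(1.06931) = 0.291 dB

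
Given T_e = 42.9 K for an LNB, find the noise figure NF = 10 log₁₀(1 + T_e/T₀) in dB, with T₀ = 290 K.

F = 1 + T_e/T₀ = 1 + 42.9/290 = 1.14793
NF = 10 log₁₀(1.14793) = 0.599 dB

0.599 dB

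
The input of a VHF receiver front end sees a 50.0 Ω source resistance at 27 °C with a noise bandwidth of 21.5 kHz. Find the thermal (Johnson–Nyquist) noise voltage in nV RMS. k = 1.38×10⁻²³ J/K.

T = 27 °C + 273.15 = 300.15 K
V_n = √(4kTRB)
4kTRB = 4 × 1.38×10⁻²³ × 300.15 × 5.00×10¹ × 2.15×10⁴ = 1.78×10⁻¹⁴ V²
V_n = √(1.78×10⁻¹⁴) = 1.33×10⁻⁷ V = 133 nV

133 nV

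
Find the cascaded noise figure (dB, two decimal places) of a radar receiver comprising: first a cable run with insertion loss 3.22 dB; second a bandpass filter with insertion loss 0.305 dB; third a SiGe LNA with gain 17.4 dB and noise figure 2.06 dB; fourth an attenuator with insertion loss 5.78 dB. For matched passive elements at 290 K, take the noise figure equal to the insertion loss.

Convert to linear (a loss of L dB is a gain of −L dB): F_i = 10^(NF_i/10), G_i = 10^(G_i,dB/10)
  Stage 1: F_1 = 10^(3.22/10) = 2.099, G_1 = 10^(−3.22/10) = 0.4764
  Stage 2: F_2 = 10^(0.305/10) = 1.073, G_2 = 10^(−0.305/10) = 0.9322
  Stage 3: F_3 = 10^(2.06/10) = 1.607, G_3 = 10^(17.4/10) = 54.95
  Stage 4: F_4 = 10^(5.78/10) = 3.784, G_4 = 10^(−5.78/10) = 0.2642
Friis cascade:
  F = 2.099 + (1.073 − 1)/0.4764 + (1.607 − 1)/0.4441 + (3.784 − 1)/24.41 = 3.732
NF = 10 log₁₀(3.732) = 5.72 dB

5.72 dB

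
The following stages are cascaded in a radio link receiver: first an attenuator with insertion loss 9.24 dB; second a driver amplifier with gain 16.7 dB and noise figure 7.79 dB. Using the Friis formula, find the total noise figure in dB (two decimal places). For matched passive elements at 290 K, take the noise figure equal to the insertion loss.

Convert to linear (a loss of L dB is a gain of −L dB): F_i = 10^(NF_i/10), G_i = 10^(G_i,dB/10)
  Stage 1: F_1 = 10^(9.24/10) = 8.395, G_1 = 10^(−9.24/10) = 0.1191
  Stage 2: F_2 = 10^(7.79/10) = 6.012, G_2 = 10^(16.7/10) = 46.77
Friis cascade:
  F = 8.395 + (6.012 − 1)/0.1191 = 50.47
NF = 10 log₁₀(50.47) = 17.03 dB

17.03 dB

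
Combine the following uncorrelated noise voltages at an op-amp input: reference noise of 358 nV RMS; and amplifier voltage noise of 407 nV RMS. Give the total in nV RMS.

542 nV

Uncorrelated sources add in power (mean-square): V_tot = √(ΣV_i²)
V_tot = √[(3.58×10⁻⁷)² + (4.07×10⁻⁷)²] = 5.42×10⁻⁷ V = 542 nV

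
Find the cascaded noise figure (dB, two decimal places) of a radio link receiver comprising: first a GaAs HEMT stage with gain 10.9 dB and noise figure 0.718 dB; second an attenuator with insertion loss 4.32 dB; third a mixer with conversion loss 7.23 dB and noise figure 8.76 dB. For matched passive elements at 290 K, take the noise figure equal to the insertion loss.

Convert to linear (a loss of L dB is a gain of −L dB): F_i = 10^(NF_i/10), G_i = 10^(G_i,dB/10)
  Stage 1: F_1 = 10^(0.718/10) = 1.180, G_1 = 10^(10.9/10) = 12.30
  Stage 2: F_2 = 10^(4.32/10) = 2.704, G_2 = 10^(−4.32/10) = 0.3698
  Stage 3: F_3 = 10^(8.76/10) = 7.516, G_3 = 10^(−7.23/10) = 0.1892
Friis cascade:
  F = 1.180 + (2.704 − 1)/12.30 + (7.516 − 1)/4.550 = 2.750
NF = 10 log₁₀(2.750) = 4.39 dB

4.39 dB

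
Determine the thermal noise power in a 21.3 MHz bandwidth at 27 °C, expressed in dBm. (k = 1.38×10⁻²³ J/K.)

T = 27 °C + 273.15 = 300.15 K
P_n = kTB = 1.38×10⁻²³ × 300.15 × 2.13×10⁷ = 8.82×10⁻¹⁴ W
In dBm: 10 log₁₀(8.82×10⁻¹⁴ / 10⁻³) = −100.5 dBm

−100.5 dBm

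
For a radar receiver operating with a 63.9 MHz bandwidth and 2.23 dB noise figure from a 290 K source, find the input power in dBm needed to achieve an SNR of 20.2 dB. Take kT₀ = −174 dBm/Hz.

Sensitivity = −174 + 10 log₁₀(B) + NF + SNR_min
= −174 + 78.06 + 2.23 + 20.2
= −73.51 dBm → −73.5 dBm

−73.5 dBm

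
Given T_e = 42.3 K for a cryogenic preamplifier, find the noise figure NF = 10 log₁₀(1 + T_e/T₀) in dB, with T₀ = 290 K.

F = 1 + T_e/T₀ = 1 + 42.3/290 = 1.14586
NF = 10 log₁₀(1.14586) = 0.591 dB

0.591 dB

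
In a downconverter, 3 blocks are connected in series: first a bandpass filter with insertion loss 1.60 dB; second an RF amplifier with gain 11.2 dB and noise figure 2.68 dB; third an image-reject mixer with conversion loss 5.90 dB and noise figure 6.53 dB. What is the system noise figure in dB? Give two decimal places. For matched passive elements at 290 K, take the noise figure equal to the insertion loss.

Convert to linear (a loss of L dB is a gain of −L dB): F_i = 10^(NF_i/10), G_i = 10^(G_i,dB/10)
  Stage 1: F_1 = 10^(1.60/10) = 1.445, G_1 = 10^(−1.60/10) = 0.6918
  Stage 2: F_2 = 10^(2.68/10) = 1.854, G_2 = 10^(11.2/10) = 13.18
  Stage 3: F_3 = 10^(6.53/10) = 4.498, G_3 = 10^(−5.90/10) = 0.2570
Friis cascade:
  F = 1.445 + (1.854 − 1)/0.6918 + (4.498 − 1)/9.120 = 3.063
NF = 10 log₁₀(3.063) = 4.86 dB

4.86 dB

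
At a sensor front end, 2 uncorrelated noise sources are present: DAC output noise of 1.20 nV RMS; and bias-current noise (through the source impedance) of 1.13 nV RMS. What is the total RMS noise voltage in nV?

1.65 nV

Uncorrelated sources add in power (mean-square): V_tot = √(ΣV_i²)
V_tot = √[(1.20×10⁻⁹)² + (1.13×10⁻⁹)²] = 1.65×10⁻⁹ V = 1.65 nV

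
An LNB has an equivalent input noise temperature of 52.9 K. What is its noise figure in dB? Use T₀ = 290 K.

0.728 dB

F = 1 + T_e/T₀ = 1 + 52.9/290 = 1.18241
NF = 10 log₁₀(1.18241) = 0.728 dB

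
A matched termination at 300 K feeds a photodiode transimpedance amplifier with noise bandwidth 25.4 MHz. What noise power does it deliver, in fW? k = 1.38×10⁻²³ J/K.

105 fW

P_n = kTB = 1.38×10⁻²³ × 300 × 2.54×10⁷ = 1.05×10⁻¹³ W = 105 fW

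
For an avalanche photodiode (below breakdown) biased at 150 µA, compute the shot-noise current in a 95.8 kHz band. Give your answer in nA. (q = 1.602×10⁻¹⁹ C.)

2.15 nA

I_n = √(2qI·B)
2qI·B = 2 × 1.602×10⁻¹⁹ × 1.50×10⁻⁴ × 9.58×10⁴ = 4.60×10⁻¹⁸ A²
I_n = √(4.60×10⁻¹⁸) = 2.15×10⁻⁹ A = 2.15 nA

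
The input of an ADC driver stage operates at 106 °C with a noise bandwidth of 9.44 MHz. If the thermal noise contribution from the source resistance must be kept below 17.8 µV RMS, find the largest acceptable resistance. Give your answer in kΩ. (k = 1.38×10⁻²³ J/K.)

1.60 kΩ

T = 106 °C + 273.15 = 379.15 K
Johnson–Nyquist: V_n = √(4kTRB) ⇒ R = V_n² / (4kTB)
4kTB = 4 × 1.38×10⁻²³ × 379.15 × 9.44×10⁶ = 1.98×10⁻¹³
R = (1.78×10⁻⁵)² / 1.98×10⁻¹³ = 1.60×10³ Ω = 1.60 kΩ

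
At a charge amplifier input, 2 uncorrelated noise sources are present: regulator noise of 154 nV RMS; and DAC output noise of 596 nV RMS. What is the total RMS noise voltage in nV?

616 nV

Uncorrelated sources add in power (mean-square): V_tot = √(ΣV_i²)
V_tot = √[(1.54×10⁻⁷)² + (5.96×10⁻⁷)²] = 6.16×10⁻⁷ V = 616 nV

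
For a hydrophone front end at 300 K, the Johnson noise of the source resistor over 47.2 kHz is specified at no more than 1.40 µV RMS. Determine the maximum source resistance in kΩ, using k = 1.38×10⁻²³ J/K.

Johnson–Nyquist: V_n = √(4kTRB) ⇒ R = V_n² / (4kTB)
4kTB = 4 × 1.38×10⁻²³ × 300 × 4.72×10⁴ = 7.82×10⁻¹⁶
R = (1.40×10⁻⁶)² / 7.82×10⁻¹⁶ = 2.51×10³ Ω = 2.51 kΩ

2.51 kΩ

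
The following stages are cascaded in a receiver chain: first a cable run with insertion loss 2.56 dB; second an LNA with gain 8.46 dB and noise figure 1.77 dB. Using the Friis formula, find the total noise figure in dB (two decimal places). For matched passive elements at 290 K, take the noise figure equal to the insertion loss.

Convert to linear (a loss of L dB is a gain of −L dB): F_i = 10^(NF_i/10), G_i = 10^(G_i,dB/10)
  Stage 1: F_1 = 10^(2.56/10) = 1.803, G_1 = 10^(−2.56/10) = 0.5546
  Stage 2: F_2 = 10^(1.77/10) = 1.503, G_2 = 10^(8.46/10) = 7.015
Friis cascade:
  F = 1.803 + (1.503 − 1)/0.5546 = 2.710
NF = 10 log₁₀(2.710) = 4.33 dB

4.33 dB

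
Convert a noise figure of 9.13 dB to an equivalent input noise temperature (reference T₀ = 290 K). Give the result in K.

F = 10^(9.13/10) = 8.18465
T_e = (F − 1)·T₀ = (8.18465 − 1) × 290 = 2084 K

2084 K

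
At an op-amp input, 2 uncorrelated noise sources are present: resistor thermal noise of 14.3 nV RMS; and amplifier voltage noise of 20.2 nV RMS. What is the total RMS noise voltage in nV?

24.7 nV

Uncorrelated sources add in power (mean-square): V_tot = √(ΣV_i²)
V_tot = √[(1.43×10⁻⁸)² + (2.02×10⁻⁸)²] = 2.47×10⁻⁸ V = 24.7 nV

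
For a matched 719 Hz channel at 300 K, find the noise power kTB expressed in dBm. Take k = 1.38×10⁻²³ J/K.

P_n = kTB = 1.38×10⁻²³ × 300 × 7.19×10² = 2.98×10⁻¹⁸ W
In dBm: 10 log₁₀(2.98×10⁻¹⁸ / 10⁻³) = −145.3 dBm

−145.3 dBm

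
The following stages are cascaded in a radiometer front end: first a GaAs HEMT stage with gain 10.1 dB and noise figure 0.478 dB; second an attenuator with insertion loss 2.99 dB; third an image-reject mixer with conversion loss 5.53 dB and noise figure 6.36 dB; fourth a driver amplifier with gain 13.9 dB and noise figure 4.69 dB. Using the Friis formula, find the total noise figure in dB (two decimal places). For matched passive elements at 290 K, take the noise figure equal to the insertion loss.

Convert to linear (a loss of L dB is a gain of −L dB): F_i = 10^(NF_i/10), G_i = 10^(G_i,dB/10)
  Stage 1: F_1 = 10^(0.478/10) = 1.116, G_1 = 10^(10.1/10) = 10.23
  Stage 2: F_2 = 10^(2.99/10) = 1.991, G_2 = 10^(−2.99/10) = 0.5023
  Stage 3: F_3 = 10^(6.36/10) = 4.325, G_3 = 10^(−5.53/10) = 0.2799
  Stage 4: F_4 = 10^(4.69/10) = 2.944, G_4 = 10^(13.9/10) = 24.55
Friis cascade:
  F = 1.116 + (1.991 − 1)/10.23 + (4.325 − 1)/5.140 + (2.944 − 1)/1.439 = 3.211
NF = 10 log₁₀(3.211) = 5.07 dB

5.07 dB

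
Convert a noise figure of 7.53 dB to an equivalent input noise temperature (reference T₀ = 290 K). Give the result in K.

1352 K

F = 10^(7.53/10) = 5.66239
T_e = (F − 1)·T₀ = (5.66239 − 1) × 290 = 1352 K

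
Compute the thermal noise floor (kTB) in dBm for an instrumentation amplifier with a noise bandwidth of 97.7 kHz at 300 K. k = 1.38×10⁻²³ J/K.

P_n = kTB = 1.38×10⁻²³ × 300 × 9.77×10⁴ = 4.04×10⁻¹⁶ W
In dBm: 10 log₁₀(4.04×10⁻¹⁶ / 10⁻³) = −123.9 dBm

−123.9 dBm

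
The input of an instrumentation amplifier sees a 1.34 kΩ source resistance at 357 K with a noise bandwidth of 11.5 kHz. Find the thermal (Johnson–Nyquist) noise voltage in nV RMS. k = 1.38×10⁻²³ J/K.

V_n = √(4kTRB)
4kTRB = 4 × 1.38×10⁻²³ × 357 × 1.34×10³ × 1.15×10⁴ = 3.04×10⁻¹³ V²
V_n = √(3.04×10⁻¹³) = 5.51×10⁻⁷ V = 551 nV

551 nV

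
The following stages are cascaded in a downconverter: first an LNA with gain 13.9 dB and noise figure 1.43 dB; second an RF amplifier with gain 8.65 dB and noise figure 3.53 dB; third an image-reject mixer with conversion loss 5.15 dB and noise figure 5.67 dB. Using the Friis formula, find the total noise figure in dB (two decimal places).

1.63 dB

Convert to linear (a loss of L dB is a gain of −L dB): F_i = 10^(NF_i/10), G_i = 10^(G_i,dB/10)
  Stage 1: F_1 = 10^(1.43/10) = 1.390, G_1 = 10^(13.9/10) = 24.55
  Stage 2: F_2 = 10^(3.53/10) = 2.254, G_2 = 10^(8.65/10) = 7.328
  Stage 3: F_3 = 10^(5.67/10) = 3.690, G_3 = 10^(−5.15/10) = 0.3055
Friis cascade:
  F = 1.390 + (2.254 − 1)/24.55 + (3.690 − 1)/179.9 = 1.456
NF = 10 log₁₀(1.456) = 1.63 dB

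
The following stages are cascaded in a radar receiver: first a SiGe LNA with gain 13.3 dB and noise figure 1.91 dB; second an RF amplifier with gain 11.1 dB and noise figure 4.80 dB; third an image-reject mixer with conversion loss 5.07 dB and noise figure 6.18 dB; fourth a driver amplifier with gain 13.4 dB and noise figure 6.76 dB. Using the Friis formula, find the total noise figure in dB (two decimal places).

Convert to linear (a loss of L dB is a gain of −L dB): F_i = 10^(NF_i/10), G_i = 10^(G_i,dB/10)
  Stage 1: F_1 = 10^(1.91/10) = 1.552, G_1 = 10^(13.3/10) = 21.38
  Stage 2: F_2 = 10^(4.80/10) = 3.020, G_2 = 10^(11.1/10) = 12.88
  Stage 3: F_3 = 10^(6.18/10) = 4.150, G_3 = 10^(−5.07/10) = 0.3112
  Stage 4: F_4 = 10^(6.76/10) = 4.742, G_4 = 10^(13.4/10) = 21.88
Friis cascade:
  F = 1.552 + (3.020 − 1)/21.38 + (4.150 − 1)/275.4 + (4.742 − 1)/85.70 = 1.702
NF = 10 log₁₀(1.702) = 2.31 dB

2.31 dB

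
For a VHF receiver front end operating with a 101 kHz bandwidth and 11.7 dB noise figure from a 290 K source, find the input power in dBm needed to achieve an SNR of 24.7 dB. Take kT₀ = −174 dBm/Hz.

−87.6 dBm

Sensitivity = −174 + 10 log₁₀(B) + NF + SNR_min
= −174 + 50.04 + 11.7 + 24.7
= −87.56 dBm → −87.6 dBm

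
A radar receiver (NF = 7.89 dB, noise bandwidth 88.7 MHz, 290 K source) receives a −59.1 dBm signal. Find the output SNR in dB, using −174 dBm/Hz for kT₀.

27.5 dB

Noise floor: N = −174 + 10 log₁₀(B) + NF
10 log₁₀(8.87×10⁷) = 79.48 dB
N = −174 + 79.48 + 7.89 = −86.63 dBm
SNR = P_sig − N = −59.1 − (−86.63) = 27.53 dB → 27.5 dB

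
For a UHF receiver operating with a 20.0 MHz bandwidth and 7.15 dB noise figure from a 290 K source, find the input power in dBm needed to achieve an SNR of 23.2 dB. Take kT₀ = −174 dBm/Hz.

−70.6 dBm

Sensitivity = −174 + 10 log₁₀(B) + NF + SNR_min
= −174 + 73.01 + 7.15 + 23.2
= −70.64 dBm → −70.6 dBm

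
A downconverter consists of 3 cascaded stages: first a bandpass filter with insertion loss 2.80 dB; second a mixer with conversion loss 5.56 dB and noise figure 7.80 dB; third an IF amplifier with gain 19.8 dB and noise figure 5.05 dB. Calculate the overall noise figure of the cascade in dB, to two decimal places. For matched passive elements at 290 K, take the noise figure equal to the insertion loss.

14.24 dB

Convert to linear (a loss of L dB is a gain of −L dB): F_i = 10^(NF_i/10), G_i = 10^(G_i,dB/10)
  Stage 1: F_1 = 10^(2.80/10) = 1.905, G_1 = 10^(−2.80/10) = 0.5248
  Stage 2: F_2 = 10^(7.80/10) = 6.026, G_2 = 10^(−5.56/10) = 0.2780
  Stage 3: F_3 = 10^(5.05/10) = 3.199, G_3 = 10^(19.8/10) = 95.50
Friis cascade:
  F = 1.905 + (6.026 − 1)/0.5248 + (3.199 − 1)/0.1459 = 26.55
NF = 10 log₁₀(26.55) = 14.24 dB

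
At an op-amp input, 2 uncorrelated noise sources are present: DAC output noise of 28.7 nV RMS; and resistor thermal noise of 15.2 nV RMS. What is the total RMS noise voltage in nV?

Uncorrelated sources add in power (mean-square): V_tot = √(ΣV_i²)
V_tot = √[(2.87×10⁻⁸)² + (1.52×10⁻⁸)²] = 3.25×10⁻⁸ V = 32.5 nV

32.5 nV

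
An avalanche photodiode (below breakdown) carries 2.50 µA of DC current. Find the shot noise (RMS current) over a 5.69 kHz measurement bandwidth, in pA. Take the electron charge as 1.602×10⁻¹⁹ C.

67.5 pA

I_n = √(2qI·B)
2qI·B = 2 × 1.602×10⁻¹⁹ × 2.50×10⁻⁶ × 5.69×10³ = 4.56×10⁻²¹ A²
I_n = √(4.56×10⁻²¹) = 6.75×10⁻¹¹ A = 67.5 pA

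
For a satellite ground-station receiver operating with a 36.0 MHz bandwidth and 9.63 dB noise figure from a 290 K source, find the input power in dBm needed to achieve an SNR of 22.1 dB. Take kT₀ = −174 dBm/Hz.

Sensitivity = −174 + 10 log₁₀(B) + NF + SNR_min
= −174 + 75.56 + 9.63 + 22.1
= −66.71 dBm → −66.7 dBm

−66.7 dBm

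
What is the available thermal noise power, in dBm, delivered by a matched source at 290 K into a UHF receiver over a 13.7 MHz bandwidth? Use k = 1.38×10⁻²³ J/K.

P_n = kTB = 1.38×10⁻²³ × 290 × 1.37×10⁷ = 5.48×10⁻¹⁴ W
In dBm: 10 log₁₀(5.48×10⁻¹⁴ / 10⁻³) = −102.6 dBm

−102.6 dBm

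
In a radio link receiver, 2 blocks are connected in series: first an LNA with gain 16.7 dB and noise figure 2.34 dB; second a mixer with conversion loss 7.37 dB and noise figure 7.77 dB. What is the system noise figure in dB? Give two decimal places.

2.60 dB

Convert to linear (a loss of L dB is a gain of −L dB): F_i = 10^(NF_i/10), G_i = 10^(G_i,dB/10)
  Stage 1: F_1 = 10^(2.34/10) = 1.714, G_1 = 10^(16.7/10) = 46.77
  Stage 2: F_2 = 10^(7.77/10) = 5.984, G_2 = 10^(−7.37/10) = 0.1832
Friis cascade:
  F = 1.714 + (5.984 − 1)/46.77 = 1.821
NF = 10 log₁₀(1.821) = 2.60 dB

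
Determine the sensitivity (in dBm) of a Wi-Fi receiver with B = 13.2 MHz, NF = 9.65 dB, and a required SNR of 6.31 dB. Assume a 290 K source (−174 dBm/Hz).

Sensitivity = −174 + 10 log₁₀(B) + NF + SNR_min
= −174 + 71.21 + 9.65 + 6.31
= −86.83 dBm → −86.8 dBm

−86.8 dBm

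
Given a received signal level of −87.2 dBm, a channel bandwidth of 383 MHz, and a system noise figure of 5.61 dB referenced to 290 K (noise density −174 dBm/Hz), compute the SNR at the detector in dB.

−4.6 dB

Noise floor: N = −174 + 10 log₁₀(B) + NF
10 log₁₀(3.83×10⁸) = 85.83 dB
N = −174 + 85.83 + 5.61 = −82.56 dBm
SNR = P_sig − N = −87.2 − (−82.56) = −4.64 dB → −4.6 dB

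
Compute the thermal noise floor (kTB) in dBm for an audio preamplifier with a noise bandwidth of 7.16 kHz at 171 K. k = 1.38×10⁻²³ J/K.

−137.7 dBm

P_n = kTB = 1.38×10⁻²³ × 171 × 7.16×10³ = 1.69×10⁻¹⁷ W
In dBm: 10 log₁₀(1.69×10⁻¹⁷ / 10⁻³) = −137.7 dBm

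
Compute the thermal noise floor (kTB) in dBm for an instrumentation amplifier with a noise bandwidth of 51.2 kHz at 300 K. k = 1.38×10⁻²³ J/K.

P_n = kTB = 1.38×10⁻²³ × 300 × 5.12×10⁴ = 2.12×10⁻¹⁶ W
In dBm: 10 log₁₀(2.12×10⁻¹⁶ / 10⁻³) = −126.7 dBm

−126.7 dBm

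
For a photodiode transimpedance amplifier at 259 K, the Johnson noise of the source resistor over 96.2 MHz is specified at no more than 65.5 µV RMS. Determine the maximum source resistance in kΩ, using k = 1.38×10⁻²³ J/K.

3.12 kΩ

Johnson–Nyquist: V_n = √(4kTRB) ⇒ R = V_n² / (4kTB)
4kTB = 4 × 1.38×10⁻²³ × 259 × 9.62×10⁷ = 1.38×10⁻¹²
R = (6.55×10⁻⁵)² / 1.38×10⁻¹² = 3.12×10³ Ω = 3.12 kΩ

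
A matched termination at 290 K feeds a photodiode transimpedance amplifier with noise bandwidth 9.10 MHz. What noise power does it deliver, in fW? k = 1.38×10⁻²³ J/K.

36.4 fW

P_n = kTB = 1.38×10⁻²³ × 290 × 9.10×10⁶ = 3.64×10⁻¹⁴ W = 36.4 fW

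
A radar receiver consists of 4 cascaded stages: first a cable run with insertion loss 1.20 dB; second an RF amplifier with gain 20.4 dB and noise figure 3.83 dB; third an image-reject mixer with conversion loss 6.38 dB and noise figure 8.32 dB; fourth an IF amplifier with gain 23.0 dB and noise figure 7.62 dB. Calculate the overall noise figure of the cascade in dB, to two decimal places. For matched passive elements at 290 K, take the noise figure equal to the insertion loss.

Convert to linear (a loss of L dB is a gain of −L dB): F_i = 10^(NF_i/10), G_i = 10^(G_i,dB/10)
  Stage 1: F_1 = 10^(1.20/10) = 1.318, G_1 = 10^(−1.20/10) = 0.7586
  Stage 2: F_2 = 10^(3.83/10) = 2.415, G_2 = 10^(20.4/10) = 109.6
  Stage 3: F_3 = 10^(8.32/10) = 6.792, G_3 = 10^(−6.38/10) = 0.2301
  Stage 4: F_4 = 10^(7.62/10) = 5.781, G_4 = 10^(23.0/10) = 199.5
Friis cascade:
  F = 1.318 + (2.415 − 1)/0.7586 + (6.792 − 1)/83.18 + (5.781 − 1)/19.14 = 3.504
NF = 10 log₁₀(3.504) = 5.45 dB

5.45 dB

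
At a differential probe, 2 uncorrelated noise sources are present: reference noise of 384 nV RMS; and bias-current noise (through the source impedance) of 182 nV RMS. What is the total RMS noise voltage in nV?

Uncorrelated sources add in power (mean-square): V_tot = √(ΣV_i²)
V_tot = √[(3.84×10⁻⁷)² + (1.82×10⁻⁷)²] = 4.25×10⁻⁷ V = 425 nV

425 nV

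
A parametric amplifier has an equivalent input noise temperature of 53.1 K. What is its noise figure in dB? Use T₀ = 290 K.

F = 1 + T_e/T₀ = 1 + 53.1/290 = 1.1831
NF = 10 log₁₀(1.1831) = 0.730 dB

0.730 dB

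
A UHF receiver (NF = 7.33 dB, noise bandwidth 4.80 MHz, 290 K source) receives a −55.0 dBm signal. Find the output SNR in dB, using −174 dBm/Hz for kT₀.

Noise floor: N = −174 + 10 log₁₀(B) + NF
10 log₁₀(4.80×10⁶) = 66.81 dB
N = −174 + 66.81 + 7.33 = −99.86 dBm
SNR = P_sig − N = −55.0 − (−99.86) = 44.86 dB → 44.9 dB

44.9 dB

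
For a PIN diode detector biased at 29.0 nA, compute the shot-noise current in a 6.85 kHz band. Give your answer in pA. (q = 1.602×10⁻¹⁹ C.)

I_n = √(2qI·B)
2qI·B = 2 × 1.602×10⁻¹⁹ × 2.90×10⁻⁸ × 6.85×10³ = 6.36×10⁻²³ A²
I_n = √(6.36×10⁻²³) = 7.98×10⁻¹² A = 7.98 pA

7.98 pA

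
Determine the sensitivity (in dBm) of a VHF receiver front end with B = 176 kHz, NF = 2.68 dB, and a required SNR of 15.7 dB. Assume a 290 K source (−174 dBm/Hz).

Sensitivity = −174 + 10 log₁₀(B) + NF + SNR_min
= −174 + 52.46 + 2.68 + 15.7
= −103.16 dBm → −103.2 dBm

−103.2 dBm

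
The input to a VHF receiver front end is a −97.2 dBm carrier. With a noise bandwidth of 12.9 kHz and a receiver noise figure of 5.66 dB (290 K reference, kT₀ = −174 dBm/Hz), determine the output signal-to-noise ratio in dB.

30.0 dB

Noise floor: N = −174 + 10 log₁₀(B) + NF
10 log₁₀(1.29×10⁴) = 41.11 dB
N = −174 + 41.11 + 5.66 = −127.23 dBm
SNR = P_sig − N = −97.2 − (−127.23) = 30.03 dB → 30.0 dB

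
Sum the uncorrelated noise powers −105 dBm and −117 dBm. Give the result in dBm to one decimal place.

Convert to linear, add, convert back:
P₁ = 3.16×10⁻¹⁴ W, P₂ = 2.00×10⁻¹⁵ W
P_tot = 3.36×10⁻¹⁴ W → 10 log₁₀(P_tot / 10⁻³) = −104.7 dBm

−104.7 dBm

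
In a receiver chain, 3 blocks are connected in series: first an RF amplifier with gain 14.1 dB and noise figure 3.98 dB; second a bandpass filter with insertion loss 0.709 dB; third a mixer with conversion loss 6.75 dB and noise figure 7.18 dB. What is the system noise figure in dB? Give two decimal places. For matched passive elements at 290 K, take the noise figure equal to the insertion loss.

Convert to linear (a loss of L dB is a gain of −L dB): F_i = 10^(NF_i/10), G_i = 10^(G_i,dB/10)
  Stage 1: F_1 = 10^(3.98/10) = 2.500, G_1 = 10^(14.1/10) = 25.70
  Stage 2: F_2 = 10^(0.709/10) = 1.177, G_2 = 10^(−0.709/10) = 0.8494
  Stage 3: F_3 = 10^(7.18/10) = 5.224, G_3 = 10^(−6.75/10) = 0.2113
Friis cascade:
  F = 2.500 + (1.177 − 1)/25.70 + (5.224 − 1)/21.83 = 2.701
NF = 10 log₁₀(2.701) = 4.31 dB

4.31 dB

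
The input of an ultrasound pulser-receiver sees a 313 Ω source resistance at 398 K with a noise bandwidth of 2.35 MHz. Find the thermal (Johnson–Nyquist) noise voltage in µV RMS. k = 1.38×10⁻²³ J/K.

4.02 µV

V_n = √(4kTRB)
4kTRB = 4 × 1.38×10⁻²³ × 398 × 3.13×10² × 2.35×10⁶ = 1.62×10⁻¹¹ V²
V_n = √(1.62×10⁻¹¹) = 4.02×10⁻⁶ V = 4.02 µV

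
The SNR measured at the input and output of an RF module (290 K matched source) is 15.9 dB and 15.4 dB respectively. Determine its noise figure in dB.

0.5 dB

NF (dB) = SNR_in(dB) − SNR_out(dB) when the source is at T₀
NF = 15.9 − 15.4 = 0.5 dB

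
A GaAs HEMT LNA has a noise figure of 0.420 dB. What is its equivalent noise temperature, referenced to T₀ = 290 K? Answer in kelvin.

F = 10^(0.420/10) = 1.10154
T_e = (F − 1)·T₀ = (1.10154 − 1) × 290 = 29.4 K

29.4 K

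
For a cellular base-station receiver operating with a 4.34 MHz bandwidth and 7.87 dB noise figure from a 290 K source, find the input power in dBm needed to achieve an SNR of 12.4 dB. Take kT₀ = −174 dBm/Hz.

Sensitivity = −174 + 10 log₁₀(B) + NF + SNR_min
= −174 + 66.37 + 7.87 + 12.4
= −87.36 dBm → −87.4 dBm

−87.4 dBm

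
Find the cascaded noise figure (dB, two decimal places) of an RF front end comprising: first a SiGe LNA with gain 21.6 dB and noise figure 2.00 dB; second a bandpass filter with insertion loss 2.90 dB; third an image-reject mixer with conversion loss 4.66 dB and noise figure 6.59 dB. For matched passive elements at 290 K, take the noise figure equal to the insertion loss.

2.15 dB

Convert to linear (a loss of L dB is a gain of −L dB): F_i = 10^(NF_i/10), G_i = 10^(G_i,dB/10)
  Stage 1: F_1 = 10^(2.00/10) = 1.585, G_1 = 10^(21.6/10) = 144.5
  Stage 2: F_2 = 10^(2.90/10) = 1.950, G_2 = 10^(−2.90/10) = 0.5129
  Stage 3: F_3 = 10^(6.59/10) = 4.560, G_3 = 10^(−4.66/10) = 0.3420
Friis cascade:
  F = 1.585 + (1.950 − 1)/144.5 + (4.560 − 1)/74.13 = 1.639
NF = 10 log₁₀(1.639) = 2.15 dB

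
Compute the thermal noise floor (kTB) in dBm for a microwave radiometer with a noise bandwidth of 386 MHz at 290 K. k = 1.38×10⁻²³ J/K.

−88.1 dBm

P_n = kTB = 1.38×10⁻²³ × 290 × 3.86×10⁸ = 1.54×10⁻¹² W
In dBm: 10 log₁₀(1.54×10⁻¹² / 10⁻³) = −88.1 dBm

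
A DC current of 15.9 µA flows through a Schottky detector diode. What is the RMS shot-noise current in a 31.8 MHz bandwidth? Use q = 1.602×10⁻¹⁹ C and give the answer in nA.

12.7 nA

I_n = √(2qI·B)
2qI·B = 2 × 1.602×10⁻¹⁹ × 1.59×10⁻⁵ × 3.18×10⁷ = 1.62×10⁻¹⁶ A²
I_n = √(1.62×10⁻¹⁶) = 1.27×10⁻⁸ A = 12.7 nA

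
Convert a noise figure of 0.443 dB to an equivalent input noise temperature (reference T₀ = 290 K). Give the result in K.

F = 10^(0.443/10) = 1.10739
T_e = (F − 1)·T₀ = (1.10739 − 1) × 290 = 31.1 K

31.1 K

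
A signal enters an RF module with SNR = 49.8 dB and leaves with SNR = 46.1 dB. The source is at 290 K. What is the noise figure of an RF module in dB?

3.7 dB

NF (dB) = SNR_in(dB) − SNR_out(dB) when the source is at T₀
NF = 49.8 − 46.1 = 3.7 dB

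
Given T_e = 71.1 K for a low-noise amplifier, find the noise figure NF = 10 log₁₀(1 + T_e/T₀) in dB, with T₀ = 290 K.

F = 1 + T_e/T₀ = 1 + 71.1/290 = 1.24517
NF = 10 log₁₀(1.24517) = 0.952 dB

0.952 dB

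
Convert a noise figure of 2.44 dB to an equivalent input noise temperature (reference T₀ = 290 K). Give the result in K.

219 K

F = 10^(2.44/10) = 1.75388
T_e = (F − 1)·T₀ = (1.75388 − 1) × 290 = 219 K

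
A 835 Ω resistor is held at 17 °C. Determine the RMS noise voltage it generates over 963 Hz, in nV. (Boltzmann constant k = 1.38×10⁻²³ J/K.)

113 nV

T = 17 °C + 273.15 = 290.15 K
V_n = √(4kTRB)
4kTRB = 4 × 1.38×10⁻²³ × 290.15 × 8.35×10² × 9.63×10² = 1.29×10⁻¹⁴ V²
V_n = √(1.29×10⁻¹⁴) = 1.13×10⁻⁷ V = 113 nV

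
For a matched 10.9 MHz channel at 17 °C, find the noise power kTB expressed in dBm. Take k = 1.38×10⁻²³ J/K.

−103.6 dBm

T = 17 °C + 273.15 = 290.15 K
P_n = kTB = 1.38×10⁻²³ × 290.15 × 1.09×10⁷ = 4.36×10⁻¹⁴ W
In dBm: 10 log₁₀(4.36×10⁻¹⁴ / 10⁻³) = −103.6 dBm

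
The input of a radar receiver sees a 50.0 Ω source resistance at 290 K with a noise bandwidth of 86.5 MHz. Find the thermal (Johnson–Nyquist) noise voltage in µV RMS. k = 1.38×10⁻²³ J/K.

8.32 µV

V_n = √(4kTRB)
4kTRB = 4 × 1.38×10⁻²³ × 290 × 5.00×10¹ × 8.65×10⁷ = 6.92×10⁻¹¹ V²
V_n = √(6.92×10⁻¹¹) = 8.32×10⁻⁶ V = 8.32 µV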